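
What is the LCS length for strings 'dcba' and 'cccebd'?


DP table for LCS of 'dcba' and 'cccebd':
       c  c  c  e  b  d
    0  0  0  0  0  0  0
  d 0  0  0  0  0  0  1
  c 0  1  1  1  1  1  1
  b 0  1  1  1  1  2  2
  a 0  1  1  1  1  2  2
LCS: 'cb'
LCS length = 2

2


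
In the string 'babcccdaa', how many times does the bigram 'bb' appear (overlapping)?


Scanning 'babcccdaa' for bigram 'bb':
  Position 0: 'ba' -> no
  Position 1: 'ab' -> no
  Position 2: 'bc' -> no
  Position 3: 'cc' -> no
  Position 4: 'cc' -> no
  Position 5: 'cd' -> no
  Position 6: 'da' -> no
  Position 7: 'aa' -> no
Total matches: 0

0


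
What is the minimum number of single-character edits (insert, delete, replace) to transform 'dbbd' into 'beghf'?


Building DP table for s1='dbbd' (len 4) and s2='beghf' (len 5):
       b  e  g  h  f
    0  1  2  3  4  5
  d 1  1  2  3  4  5
  b 2  1  2  3  4  5
  b 3  2  2  3  4  5
  d 4  3  3  3  4  5
Edit distance = dp[4][5] = 5

5


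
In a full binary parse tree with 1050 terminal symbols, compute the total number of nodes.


Leaf nodes (terminals): 1050
Internal nodes = n - 1 = 1050 - 1 = 1049
Total = leaves + internal = 1050 + 1049 = 2099

2099


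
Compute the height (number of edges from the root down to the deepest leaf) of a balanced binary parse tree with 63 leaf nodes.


In a balanced binary tree with n leaves the deepest leaf is ceil(log2(n)) edges below the root.
log2(63) = 5.9773
ceil(5.9773) = 6
height (edges) = 6

6


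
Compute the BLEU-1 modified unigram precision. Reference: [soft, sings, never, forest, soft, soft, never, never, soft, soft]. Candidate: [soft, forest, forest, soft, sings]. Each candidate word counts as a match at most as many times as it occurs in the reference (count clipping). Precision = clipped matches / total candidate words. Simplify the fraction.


Reference word counts: {'forest': 1, 'never': 3, 'sings': 1, 'soft': 5}
Checking each candidate word (with clipping):
  'soft' -> in reference (ref count 5, used 1/5) -> match (matches: 1)
  'forest' -> in reference (ref count 1, used 1/1) -> match (matches: 2)
  'forest' -> ref count 1 already used up (1/1) -> clipped, no match (matches: 2)
  'soft' -> in reference (ref count 5, used 2/5) -> match (matches: 3)
  'sings' -> in reference (ref count 1, used 1/1) -> match (matches: 4)
Clipped matches: 4, Candidate length: 5
Precision = 4/5

4/5


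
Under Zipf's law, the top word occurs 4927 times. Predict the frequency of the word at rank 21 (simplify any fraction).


Zipf's law: freq(rank) = f1 / rank
f1 = 4927, rank = 21
freq = 4927 / 21
GCD(4927, 21) = 1
Simplified: 4927/21

4927/21


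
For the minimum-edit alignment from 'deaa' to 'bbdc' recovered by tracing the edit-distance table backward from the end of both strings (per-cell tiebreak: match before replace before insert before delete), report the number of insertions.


Edit distance = 4. Backtracking from cell (4, 4) with preference match > replace > insert > delete,
then listing the resulting alignment 'deaa' -> 'bbdc' left to right:
  Step 1: replace d->b
  Step 2: replace e->b
  Step 3: replace a->d
  Step 4: replace a->c
Total insertions: 0

0


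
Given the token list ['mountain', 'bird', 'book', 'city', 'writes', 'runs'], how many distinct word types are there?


Listing all tokens and tracking unique types:
  Token 1: 'mountain' -> NEW (unique so far: 1)
  Token 2: 'bird' -> NEW (unique so far: 2)
  Token 3: 'book' -> NEW (unique so far: 3)
  Token 4: 'city' -> NEW (unique so far: 4)
  Token 5: 'writes' -> NEW (unique so far: 5)
  Token 6: 'runs' -> NEW (unique so far: 6)
Unique types: ('bird', 'book', 'city', 'mountain', 'runs', 'writes')
Vocabulary size: 6

6


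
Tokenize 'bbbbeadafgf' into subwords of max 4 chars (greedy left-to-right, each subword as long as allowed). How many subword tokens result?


'bbbbeadafgf' has 11 characters.
Chunking with max size 4:
  Chunk 1: 'bbbb' (positions 0-3)
  Chunk 2: 'eada' (positions 4-7)
  Chunk 3: 'fgf' (positions 8-10)
Total chunks: ceil(11 / 4) = 3

3


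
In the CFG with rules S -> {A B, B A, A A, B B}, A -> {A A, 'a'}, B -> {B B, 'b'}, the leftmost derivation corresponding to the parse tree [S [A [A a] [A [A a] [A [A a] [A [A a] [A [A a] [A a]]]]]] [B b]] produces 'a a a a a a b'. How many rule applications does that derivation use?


Every bracketed nonterminal node [X ...] in the tree is produced by exactly one rule application.
Reading the tree off as a leftmost derivation:
  Step 1: S  =>  A B   (applied S -> A B)
  Step 2: A B  =>  A A B   (applied A -> A A)
  Step 3: A A B  =>  a A B   (applied A -> a)
  Step 4: a A B  =>  a A A B   (applied A -> A A)
  Step 5: a A A B  =>  a a A B   (applied A -> a)
  Step 6: a a A B  =>  a a A A B   (applied A -> A A)
  Step 7: a a A A B  =>  a a a A B   (applied A -> a)
  Step 8: a a a A B  =>  a a a A A B   (applied A -> A A)
  Step 9: a a a A A B  =>  a a a a A B   (applied A -> a)
  Step 10: a a a a A B  =>  a a a a A A B   (applied A -> A A)
  Step 11: a a a a A A B  =>  a a a a a A B   (applied A -> a)
  Step 12: a a a a a A B  =>  a a a a a a B   (applied A -> a)
  Step 13: a a a a a a B  =>  a a a a a a b   (applied B -> b)
Final yield: a a a a a a b
Total rewrite steps: 13

13


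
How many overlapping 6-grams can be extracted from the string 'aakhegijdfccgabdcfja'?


String 'aakhegijdfccgabdcfja' has length L = 20.
Number of overlapping n-grams = L - n + 1
Substituting: 20 - 6 + 1 = 15

15


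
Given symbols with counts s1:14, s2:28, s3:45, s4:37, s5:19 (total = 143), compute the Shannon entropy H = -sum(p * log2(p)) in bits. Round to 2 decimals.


Computing entropy H = -sum(p_i * log2(p_i)):
  s1: p = 14/143 = 0.0979, -p*log2(p) = 0.3282
  s2: p = 28/143 = 0.1958, -p*log2(p) = 0.4606
  s3: p = 45/143 = 0.3147, -p*log2(p) = 0.5249
  s4: p = 37/143 = 0.2587, -p*log2(p) = 0.5047
  s5: p = 19/143 = 0.1329, -p*log2(p) = 0.3869
H = sum of terms = 2.2053
Rounded to 2 decimals: 2.21

2.21


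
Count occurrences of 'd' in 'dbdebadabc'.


Scanning 'dbdebadabc' for 'd':
  Position 0: 'd' -> MATCH (count: 1)
  Position 2: 'd' -> MATCH (count: 2)
  Position 6: 'd' -> MATCH (count: 3)
Total occurrences of 'd': 3

3


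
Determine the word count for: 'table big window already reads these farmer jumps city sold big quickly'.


Counting words by splitting on spaces:
  Word 1: 'table'
  Word 2: 'big'
  Word 3: 'window'
  Word 4: 'already'
  Word 5: 'reads'
  Word 6: 'these'
  Word 7: 'farmer'
  Word 8: 'jumps'
  Word 9: 'city'
  Word 10: 'sold'
  Word 11: 'big'
  Word 12: 'quickly'
Total words: 12

12


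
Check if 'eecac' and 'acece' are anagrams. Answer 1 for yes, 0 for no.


Sort characters of 'eecac': 'accee'
Sort characters of 'acece': 'accee'
Sorted forms match -> they ARE anagrams
Result: 1

1


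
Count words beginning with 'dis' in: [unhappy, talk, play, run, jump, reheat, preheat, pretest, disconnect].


Checking each word for prefix 'dis':
  'unhappy' -> no (count: 0)
  'talk' -> no (count: 0)
  'play' -> no (count: 0)
  'run' -> no (count: 0)
  'jump' -> no (count: 0)
  'reheat' -> no (count: 0)
  'preheat' -> no (count: 0)
  'pretest' -> no (count: 0)
  'disconnect' -> YES, starts with 'dis' (count: 1)
Total with prefix 'dis': 1

1


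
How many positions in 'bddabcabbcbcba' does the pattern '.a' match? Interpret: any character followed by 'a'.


Pattern: .a means any character followed by 'a'.
Scanning 'bddabcabbcbcba' position-by-position:
  Pos 0: window 'bd' -> no
  Pos 1: window 'dd' -> no
  Pos 2: window 'da' -> MATCH
  Pos 3: window 'ab' -> no
  Pos 4: window 'bc' -> no
  Pos 5: window 'ca' -> MATCH
  Pos 6: window 'ab' -> no
  Pos 7: window 'bb' -> no
  Pos 8: window 'bc' -> no
  Pos 9: window 'cb' -> no
  Pos 10: window 'bc' -> no
  Pos 11: window 'cb' -> no
  Pos 12: window 'ba' -> MATCH
  Pos 13: window 'a' -> no
Total matches: 3

3


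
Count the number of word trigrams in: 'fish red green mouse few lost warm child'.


Word trigrams from [8] words:
  Trigram 1: (fish red green)
  Trigram 2: (red green mouse)
  Trigram 3: (green mouse few)
  Trigram 4: (mouse few lost)
  Trigram 5: (few lost warm)
  Trigram 6: (lost warm child)
Total word trigrams: 8 - 2 = 6

6


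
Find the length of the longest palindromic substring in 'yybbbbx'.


Scanning 'yybbbbx' for palindromic substrings.
Substring at positions 2-5: 'bbbb'.
Check: reverse('bbbb') = 'bbbb' -> palindrome confirmed.
Neighbouring characters ('y' / 'x') break symmetry, so it cannot extend further.
No longer palindromic substring exists; longest length = 4

4


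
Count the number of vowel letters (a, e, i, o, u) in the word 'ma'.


Scanning each character of 'ma':
  Position 1: 'm' -> consonant (running count: 0)
  Position 2: 'a' -> vowel (running count: 1)
Total vowels: 1

1


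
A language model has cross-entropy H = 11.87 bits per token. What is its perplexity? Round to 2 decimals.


Perplexity formula: PP = 2^H
H = 11.87
PP = 2^11.87
Decompose: 2^11.87 = 2^11 * 2^0.87
2^11 = 2048, 2^0.87 ~ 1.8276629
PP ~ 2048 * 1.8276629 = 3743.0536192
Rounded to 2 decimals: 3743.05

3743.05


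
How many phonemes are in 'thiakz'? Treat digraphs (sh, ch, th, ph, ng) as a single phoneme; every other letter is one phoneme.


Parsing 'thiakz' greedily, digraphs first:
  'th' -> digraph (1 consonant phoneme) (phonemes so far: 1)
  'i' -> vowel phoneme (phonemes so far: 2)
  'a' -> vowel phoneme (phonemes so far: 3)
  'k' -> consonant phoneme (phonemes so far: 4)
  'z' -> consonant phoneme (phonemes so far: 5)
Total phonemes: 5

5


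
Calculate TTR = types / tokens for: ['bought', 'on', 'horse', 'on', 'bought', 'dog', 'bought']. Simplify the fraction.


Tokens: 7
Unique types: ('bought', 'dog', 'horse', 'on') = 4
TTR = 4/7
Already in lowest terms.

4/7


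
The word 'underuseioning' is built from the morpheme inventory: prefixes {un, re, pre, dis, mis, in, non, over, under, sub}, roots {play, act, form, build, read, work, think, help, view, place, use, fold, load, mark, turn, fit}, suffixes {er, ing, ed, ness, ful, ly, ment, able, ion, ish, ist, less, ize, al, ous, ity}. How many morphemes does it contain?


Segmenting 'underuseioning' against the inventory:
  'under' -> prefix (morpheme 1)
  'use' -> root (morpheme 2)
  'ion' -> suffix (morpheme 3)
  'ing' -> suffix (morpheme 4)
Total morphemes: 4

4


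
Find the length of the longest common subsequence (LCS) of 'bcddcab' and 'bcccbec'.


DP table for LCS of 'bcddcab' and 'bcccbec':
       b  c  c  c  b  e  c
    0  0  0  0  0  0  0  0
  b 0  1  1  1  1  1  1  1
  c 0  1  2  2  2  2  2  2
  d 0  1  2  2  2  2  2  2
  d 0  1  2  2  2  2  2  2
  c 0  1  2  3  3  3  3  3
  a 0  1  2  3  3  3  3  3
  b 0  1  2  3  3  4  4  4
LCS: 'bccb'
LCS length = 4

4


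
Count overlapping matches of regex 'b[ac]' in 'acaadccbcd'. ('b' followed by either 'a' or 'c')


Pattern: b[ac] means 'b' followed by either 'a' or 'c'.
Scanning 'acaadccbcd' position-by-position:
  Pos 0: window 'ac' -> no
  Pos 1: window 'ca' -> no
  Pos 2: window 'aa' -> no
  Pos 3: window 'ad' -> no
  Pos 4: window 'dc' -> no
  Pos 5: window 'cc' -> no
  Pos 6: window 'cb' -> no
  Pos 7: window 'bc' -> MATCH
  Pos 8: window 'cd' -> no
  Pos 9: window 'd' -> no
Total matches: 1

1


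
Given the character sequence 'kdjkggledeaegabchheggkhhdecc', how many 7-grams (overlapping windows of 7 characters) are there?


String 'kdjkggledeaegabchheggkhhdecc' has length L = 28.
Number of overlapping n-grams = L - n + 1
Substituting: 28 - 7 + 1 = 22

22


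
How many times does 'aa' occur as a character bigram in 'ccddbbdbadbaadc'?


Scanning 'ccddbbdbadbaadc' for bigram 'aa':
  Position 0: 'cc' -> no
  Position 1: 'cd' -> no
  Position 2: 'dd' -> no
  Position 3: 'db' -> no
  Position 4: 'bb' -> no
  Position 5: 'bd' -> no
  Position 6: 'db' -> no
  Position 7: 'ba' -> no
  Position 8: 'ad' -> no
  Position 9: 'db' -> no
  Position 10: 'ba' -> no
  Position 11: 'aa' -> MATCH
  Position 12: 'ad' -> no
  Position 13: 'dc' -> no
Total matches: 1

1


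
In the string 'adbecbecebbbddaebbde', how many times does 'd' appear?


Scanning 'adbecbecebbbddaebbde' for 'd':
  Position 1: 'd' -> MATCH (count: 1)
  Position 12: 'd' -> MATCH (count: 2)
  Position 13: 'd' -> MATCH (count: 3)
  Position 18: 'd' -> MATCH (count: 4)
Total occurrences of 'd': 4

4


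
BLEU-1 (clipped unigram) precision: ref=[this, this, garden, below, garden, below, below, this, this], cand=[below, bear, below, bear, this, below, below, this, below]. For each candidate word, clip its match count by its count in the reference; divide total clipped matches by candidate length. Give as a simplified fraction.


Reference word counts: {'below': 3, 'garden': 2, 'this': 4}
Checking each candidate word (with clipping):
  'below' -> in reference (ref count 3, used 1/3) -> match (matches: 1)
  'bear' -> not in reference -> no match (matches: 1)
  'below' -> in reference (ref count 3, used 2/3) -> match (matches: 2)
  'bear' -> not in reference -> no match (matches: 2)
  'this' -> in reference (ref count 4, used 1/4) -> match (matches: 3)
  'below' -> in reference (ref count 3, used 3/3) -> match (matches: 4)
  'below' -> ref count 3 already used up (3/3) -> clipped, no match (matches: 4)
  'this' -> in reference (ref count 4, used 2/4) -> match (matches: 5)
  'below' -> ref count 3 already used up (3/3) -> clipped, no match (matches: 5)
Clipped matches: 5, Candidate length: 9
Precision = 5/9

5/9


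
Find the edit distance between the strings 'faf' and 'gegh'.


Building DP table for s1='faf' (len 3) and s2='gegh' (len 4):
       g  e  g  h
    0  1  2  3  4
  f 1  1  2  3  4
  a 2  2  2  3  4
  f 3  3  3  3  4
Edit distance = dp[3][4] = 4

4


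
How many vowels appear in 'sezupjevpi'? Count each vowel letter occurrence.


Scanning each character of 'sezupjevpi':
  Position 1: 's' -> consonant (running count: 0)
  Position 2: 'e' -> vowel (running count: 1)
  Position 3: 'z' -> consonant (running count: 1)
  Position 4: 'u' -> vowel (running count: 2)
  Position 5: 'p' -> consonant (running count: 2)
  Position 6: 'j' -> consonant (running count: 2)
  Position 7: 'e' -> vowel (running count: 3)
  Position 8: 'v' -> consonant (running count: 3)
  Position 9: 'p' -> consonant (running count: 3)
  Position 10: 'i' -> vowel (running count: 4)
Total vowels: 4

4


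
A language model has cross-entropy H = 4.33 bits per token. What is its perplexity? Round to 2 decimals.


Perplexity formula: PP = 2^H
H = 4.33
PP = 2^4.33
Decompose: 2^4.33 = 2^4 * 2^0.33
2^4 = 16, 2^0.33 ~ 1.2570134
PP ~ 16 * 1.2570134 = 20.1122144
Rounded to 2 decimals: 20.11

20.11


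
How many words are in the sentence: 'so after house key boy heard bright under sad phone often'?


Counting words by splitting on spaces:
  Word 1: 'so'
  Word 2: 'after'
  Word 3: 'house'
  Word 4: 'key'
  Word 5: 'boy'
  Word 6: 'heard'
  Word 7: 'bright'
  Word 8: 'under'
  Word 9: 'sad'
  Word 10: 'phone'
  Word 11: 'often'
Total words: 11

11


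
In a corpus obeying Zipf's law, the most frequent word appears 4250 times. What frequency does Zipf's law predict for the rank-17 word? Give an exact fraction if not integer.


Zipf's law: freq(rank) = f1 / rank
f1 = 4250, rank = 17
freq = 4250 / 17
= 250

250


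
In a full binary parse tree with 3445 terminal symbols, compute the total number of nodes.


Leaf nodes (terminals): 3445
Internal nodes = n - 1 = 3445 - 1 = 3444
Total = leaves + internal = 3445 + 3444 = 6889

6889


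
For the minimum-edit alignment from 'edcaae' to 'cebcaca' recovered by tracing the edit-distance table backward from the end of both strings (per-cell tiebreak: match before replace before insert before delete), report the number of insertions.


Edit distance = 4. Backtracking from cell (6, 7) with preference match > replace > insert > delete,
then listing the resulting alignment 'edcaae' -> 'cebcaca' left to right:
  Step 1: insert 'c' [insertion #1]
  Step 2: keep 'e'
  Step 3: replace d->b
  Step 4: keep 'c'
  Step 5: keep 'a'
  Step 6: replace a->c
  Step 7: replace e->a
Total insertions: 1

1


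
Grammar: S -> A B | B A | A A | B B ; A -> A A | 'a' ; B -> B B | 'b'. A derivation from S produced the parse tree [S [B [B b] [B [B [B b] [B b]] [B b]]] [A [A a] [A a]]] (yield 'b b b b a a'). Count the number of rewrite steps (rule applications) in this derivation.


Every bracketed nonterminal node [X ...] in the tree is produced by exactly one rule application.
Reading the tree off as a leftmost derivation:
  Step 1: S  =>  B A   (applied S -> B A)
  Step 2: B A  =>  B B A   (applied B -> B B)
  Step 3: B B A  =>  b B A   (applied B -> b)
  Step 4: b B A  =>  b B B A   (applied B -> B B)
  Step 5: b B B A  =>  b B B B A   (applied B -> B B)
  Step 6: b B B B A  =>  b b B B A   (applied B -> b)
  Step 7: b b B B A  =>  b b b B A   (applied B -> b)
  Step 8: b b b B A  =>  b b b b A   (applied B -> b)
  Step 9: b b b b A  =>  b b b b A A   (applied A -> A A)
  Step 10: b b b b A A  =>  b b b b a A   (applied A -> a)
  Step 11: b b b b a A  =>  b b b b a a   (applied A -> a)
Final yield: b b b b a a
Total rewrite steps: 11

11


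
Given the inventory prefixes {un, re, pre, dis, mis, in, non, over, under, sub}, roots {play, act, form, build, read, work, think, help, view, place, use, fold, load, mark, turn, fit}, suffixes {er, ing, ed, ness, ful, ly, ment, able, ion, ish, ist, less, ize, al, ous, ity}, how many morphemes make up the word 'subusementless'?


Segmenting 'subusementless' against the inventory:
  'sub' -> prefix (morpheme 1)
  'use' -> root (morpheme 2)
  'ment' -> suffix (morpheme 3)
  'less' -> suffix (morpheme 4)
Total morphemes: 4

4


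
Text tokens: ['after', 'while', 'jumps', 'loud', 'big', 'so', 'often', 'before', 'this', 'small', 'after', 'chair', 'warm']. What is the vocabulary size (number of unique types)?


Listing all tokens and tracking unique types:
  Token 1: 'after' -> NEW (unique so far: 1)
  Token 2: 'while' -> NEW (unique so far: 2)
  Token 3: 'jumps' -> NEW (unique so far: 3)
  Token 4: 'loud' -> NEW (unique so far: 4)
  Token 5: 'big' -> NEW (unique so far: 5)
  Token 6: 'so' -> NEW (unique so far: 6)
  Token 7: 'often' -> NEW (unique so far: 7)
  Token 8: 'before' -> NEW (unique so far: 8)
  Token 9: 'this' -> NEW (unique so far: 9)
  Token 10: 'small' -> NEW (unique so far: 10)
  Token 11: 'after' -> duplicate (unique so far: 10)
  Token 12: 'chair' -> NEW (unique so far: 11)
  Token 13: 'warm' -> NEW (unique so far: 12)
Unique types: ('after', 'before', 'big', 'chair', 'jumps', 'loud', 'often', 'small', 'so', 'this', 'warm', 'while')
Vocabulary size: 12

12


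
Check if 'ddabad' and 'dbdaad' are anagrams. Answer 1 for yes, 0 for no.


Sort characters of 'ddabad': 'aabddd'
Sort characters of 'dbdaad': 'aabddd'
Sorted forms match -> they ARE anagrams
Result: 1

1


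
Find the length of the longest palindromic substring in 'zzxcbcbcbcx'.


Scanning 'zzxcbcbcbcx' for palindromic substrings.
Substring at positions 2-10: 'xcbcbcbcx'.
Check: reverse('xcbcbcbcx') = 'xcbcbcbcx' -> palindrome confirmed.
Neighbouring characters ('z' / '-') break symmetry, so it cannot extend further.
No longer palindromic substring exists; longest length = 9

9


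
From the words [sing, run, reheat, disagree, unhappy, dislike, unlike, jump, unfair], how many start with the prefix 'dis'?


Checking each word for prefix 'dis':
  'sing' -> no (count: 0)
  'run' -> no (count: 0)
  'reheat' -> no (count: 0)
  'disagree' -> YES, starts with 'dis' (count: 1)
  'unhappy' -> no (count: 1)
  'dislike' -> YES, starts with 'dis' (count: 2)
  'unlike' -> no (count: 2)
  'jump' -> no (count: 2)
  'unfair' -> no (count: 2)
Total with prefix 'dis': 2

2


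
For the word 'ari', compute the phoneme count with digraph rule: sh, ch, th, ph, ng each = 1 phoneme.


Parsing 'ari' greedily, digraphs first:
  'a' -> vowel phoneme (phonemes so far: 1)
  'r' -> consonant phoneme (phonemes so far: 2)
  'i' -> vowel phoneme (phonemes so far: 3)
Total phonemes: 3

3


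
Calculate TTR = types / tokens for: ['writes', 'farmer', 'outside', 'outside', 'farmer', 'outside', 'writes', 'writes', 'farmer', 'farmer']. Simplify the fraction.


Tokens: 10
Unique types: ('farmer', 'outside', 'writes') = 3
TTR = 3/10
Already in lowest terms.

3/10


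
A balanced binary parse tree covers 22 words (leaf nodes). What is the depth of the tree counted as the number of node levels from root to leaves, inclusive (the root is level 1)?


In a balanced binary tree with n leaves the deepest leaf is ceil(log2(n)) edges below the root,
so counting node levels inclusive of root and leaves gives ceil(log2(n)) + 1 levels.
log2(22) = 4.4594
ceil(4.4594) = 5
levels = 5 + 1 = 6

6


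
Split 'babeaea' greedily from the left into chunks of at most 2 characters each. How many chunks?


'babeaea' has 7 characters.
Chunking with max size 2:
  Chunk 1: 'ba' (positions 0-1)
  Chunk 2: 'be' (positions 2-3)
  Chunk 3: 'ae' (positions 4-5)
  Chunk 4: 'a' (positions 6-6)
Total chunks: ceil(7 / 2) = 4

4


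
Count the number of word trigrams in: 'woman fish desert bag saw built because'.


Word trigrams from [7] words:
  Trigram 1: (woman fish desert)
  Trigram 2: (fish desert bag)
  Trigram 3: (desert bag saw)
  Trigram 4: (bag saw built)
  Trigram 5: (saw built because)
Total word trigrams: 7 - 2 = 5

5


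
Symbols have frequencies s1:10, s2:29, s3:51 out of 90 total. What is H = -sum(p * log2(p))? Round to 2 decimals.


Computing entropy H = -sum(p_i * log2(p_i)):
  s1: p = 10/90 = 0.1111, -p*log2(p) = 0.3522
  s2: p = 29/90 = 0.3222, -p*log2(p) = 0.5265
  s3: p = 51/90 = 0.5667, -p*log2(p) = 0.4643
H = sum of terms = 1.3430
Rounded to 2 decimals: 1.34

1.34


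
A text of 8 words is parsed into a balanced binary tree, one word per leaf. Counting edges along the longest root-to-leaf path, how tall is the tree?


In a balanced binary tree with n leaves the deepest leaf is ceil(log2(n)) edges below the root.
log2(8) = 3.0000
ceil(3.0000) = 3
height (edges) = 3

3


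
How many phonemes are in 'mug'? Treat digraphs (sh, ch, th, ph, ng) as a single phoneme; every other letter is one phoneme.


Parsing 'mug' greedily, digraphs first:
  'm' -> consonant phoneme (phonemes so far: 1)
  'u' -> vowel phoneme (phonemes so far: 2)
  'g' -> consonant phoneme (phonemes so far: 3)
Total phonemes: 3

3


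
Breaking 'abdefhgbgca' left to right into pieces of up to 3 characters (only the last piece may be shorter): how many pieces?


'abdefhgbgca' has 11 characters.
Chunking with max size 3:
  Chunk 1: 'abd' (positions 0-2)
  Chunk 2: 'efh' (positions 3-5)
  Chunk 3: 'gbg' (positions 6-8)
  Chunk 4: 'ca' (positions 9-10)
Total chunks: ceil(11 / 3) = 4

4


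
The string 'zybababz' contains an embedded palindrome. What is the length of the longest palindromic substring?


Scanning 'zybababz' for palindromic substrings.
Substring at positions 2-6: 'babab'.
Check: reverse('babab') = 'babab' -> palindrome confirmed.
Neighbouring characters ('y' / 'z') break symmetry, so it cannot extend further.
No longer palindromic substring exists; longest length = 5

5


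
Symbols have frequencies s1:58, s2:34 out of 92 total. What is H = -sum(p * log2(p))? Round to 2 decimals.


Computing entropy H = -sum(p_i * log2(p_i)):
  s1: p = 58/92 = 0.6304, -p*log2(p) = 0.4196
  s2: p = 34/92 = 0.3696, -p*log2(p) = 0.5307
H = sum of terms = 0.9503
Rounded to 2 decimals: 0.95

0.95


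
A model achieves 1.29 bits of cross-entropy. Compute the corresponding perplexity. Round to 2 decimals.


Perplexity formula: PP = 2^H
H = 1.29
PP = 2^1.29
Decompose: 2^1.29 = 2^1 * 2^0.29
2^1 = 2, 2^0.29 ~ 1.2226403
PP ~ 2 * 1.2226403 = 2.4452806
Rounded to 2 decimals: 2.45

2.45


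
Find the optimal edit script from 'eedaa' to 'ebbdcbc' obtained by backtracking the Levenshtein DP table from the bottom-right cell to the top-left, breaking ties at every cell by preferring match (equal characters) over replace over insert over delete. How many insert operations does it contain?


Edit distance = 5. Backtracking from cell (5, 7) with preference match > replace > insert > delete,
then listing the resulting alignment 'eedaa' -> 'ebbdcbc' left to right:
  Step 1: keep 'e'
  Step 2: insert 'b' [insertion #1]
  Step 3: replace e->b
  Step 4: keep 'd'
  Step 5: insert 'c' [insertion #2]
  Step 6: replace a->b
  Step 7: replace a->c
Total insertions: 2

2


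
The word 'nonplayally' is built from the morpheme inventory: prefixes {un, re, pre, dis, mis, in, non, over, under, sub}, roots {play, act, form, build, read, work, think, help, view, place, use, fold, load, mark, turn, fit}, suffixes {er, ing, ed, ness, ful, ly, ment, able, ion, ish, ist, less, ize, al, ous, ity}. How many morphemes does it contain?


Segmenting 'nonplayally' against the inventory:
  'non' -> prefix (morpheme 1)
  'play' -> root (morpheme 2)
  'al' -> suffix (morpheme 3)
  'ly' -> suffix (morpheme 4)
Total morphemes: 4

4


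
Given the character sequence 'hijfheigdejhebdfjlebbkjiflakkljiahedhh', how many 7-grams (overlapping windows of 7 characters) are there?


String 'hijfheigdejhebdfjlebbkjiflakkljiahedhh' has length L = 38.
Number of overlapping n-grams = L - n + 1
Substituting: 38 - 7 + 1 = 32

32


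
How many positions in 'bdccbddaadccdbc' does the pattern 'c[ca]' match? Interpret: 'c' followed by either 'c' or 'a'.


Pattern: c[ca] means 'c' followed by either 'c' or 'a'.
Scanning 'bdccbddaadccdbc' position-by-position:
  Pos 0: window 'bd' -> no
  Pos 1: window 'dc' -> no
  Pos 2: window 'cc' -> MATCH
  Pos 3: window 'cb' -> no
  Pos 4: window 'bd' -> no
  Pos 5: window 'dd' -> no
  Pos 6: window 'da' -> no
  Pos 7: window 'aa' -> no
  Pos 8: window 'ad' -> no
  Pos 9: window 'dc' -> no
  Pos 10: window 'cc' -> MATCH
  Pos 11: window 'cd' -> no
  Pos 12: window 'db' -> no
  Pos 13: window 'bc' -> no
  Pos 14: window 'c' -> no
Total matches: 2

2


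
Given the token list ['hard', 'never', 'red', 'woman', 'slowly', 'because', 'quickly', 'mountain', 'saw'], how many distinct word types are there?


Listing all tokens and tracking unique types:
  Token 1: 'hard' -> NEW (unique so far: 1)
  Token 2: 'never' -> NEW (unique so far: 2)
  Token 3: 'red' -> NEW (unique so far: 3)
  Token 4: 'woman' -> NEW (unique so far: 4)
  Token 5: 'slowly' -> NEW (unique so far: 5)
  Token 6: 'because' -> NEW (unique so far: 6)
  Token 7: 'quickly' -> NEW (unique so far: 7)
  Token 8: 'mountain' -> NEW (unique so far: 8)
  Token 9: 'saw' -> NEW (unique so far: 9)
Unique types: ('because', 'hard', 'mountain', 'never', 'quickly', 'red', 'saw', 'slowly', 'woman')
Vocabulary size: 9

9


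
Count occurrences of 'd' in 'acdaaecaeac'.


Scanning 'acdaaecaeac' for 'd':
  Position 2: 'd' -> MATCH (count: 1)
Total occurrences of 'd': 1

1


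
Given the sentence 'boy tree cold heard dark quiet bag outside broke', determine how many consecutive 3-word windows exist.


Word trigrams from [9] words:
  Trigram 1: (boy tree cold)
  Trigram 2: (tree cold heard)
  Trigram 3: (cold heard dark)
  Trigram 4: (heard dark quiet)
  Trigram 5: (dark quiet bag)
  Trigram 6: (quiet bag outside)
  Trigram 7: (bag outside broke)
Total word trigrams: 9 - 2 = 7

7


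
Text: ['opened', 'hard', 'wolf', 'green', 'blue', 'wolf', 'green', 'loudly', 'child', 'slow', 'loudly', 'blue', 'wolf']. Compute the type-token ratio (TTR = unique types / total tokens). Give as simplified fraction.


Tokens: 13
Unique types: ('blue', 'child', 'green', 'hard', 'loudly', 'opened', 'slow', 'wolf') = 8
TTR = 8/13
Already in lowest terms.

8/13


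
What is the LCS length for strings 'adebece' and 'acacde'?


DP table for LCS of 'adebece' and 'acacde':
       a  c  a  c  d  e
    0  0  0  0  0  0  0
  a 0  1  1  1  1  1  1
  d 0  1  1  1  1  2  2
  e 0  1  1  1  1  2  3
  b 0  1  1  1  1  2  3
  e 0  1  1  1  1  2  3
  c 0  1  2  2  2  2  3
  e 0  1  2  2  2  2  3
LCS: 'ade'
LCS length = 3

3


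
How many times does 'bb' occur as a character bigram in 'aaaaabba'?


Scanning 'aaaaabba' for bigram 'bb':
  Position 0: 'aa' -> no
  Position 1: 'aa' -> no
  Position 2: 'aa' -> no
  Position 3: 'aa' -> no
  Position 4: 'ab' -> no
  Position 5: 'bb' -> MATCH
  Position 6: 'ba' -> no
Total matches: 1

1


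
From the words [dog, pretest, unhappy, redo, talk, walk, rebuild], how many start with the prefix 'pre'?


Checking each word for prefix 'pre':
  'dog' -> no (count: 0)
  'pretest' -> YES, starts with 'pre' (count: 1)
  'unhappy' -> no (count: 1)
  'redo' -> no (count: 1)
  'talk' -> no (count: 1)
  'walk' -> no (count: 1)
  'rebuild' -> no (count: 1)
Total with prefix 'pre': 1

1


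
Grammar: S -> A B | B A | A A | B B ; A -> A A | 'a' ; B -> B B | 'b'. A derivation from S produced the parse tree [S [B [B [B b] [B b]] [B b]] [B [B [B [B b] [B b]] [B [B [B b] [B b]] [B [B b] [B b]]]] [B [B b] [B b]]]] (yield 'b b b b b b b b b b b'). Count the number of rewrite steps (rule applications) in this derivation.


Every bracketed nonterminal node [X ...] in the tree is produced by exactly one rule application.
Reading the tree off as a leftmost derivation:
  Step 1: S  =>  B B   (applied S -> B B)
  Step 2: B B  =>  B B B   (applied B -> B B)
  Step 3: B B B  =>  B B B B   (applied B -> B B)
  Step 4: B B B B  =>  b B B B   (applied B -> b)
  Step 5: b B B B  =>  b b B B   (applied B -> b)
  Step 6: b b B B  =>  b b b B   (applied B -> b)
  Step 7: b b b B  =>  b b b B B   (applied B -> B B)
  Step 8: b b b B B  =>  b b b B B B   (applied B -> B B)
  Step 9: b b b B B B  =>  b b b B B B B   (applied B -> B B)
  Step 10: b b b B B B B  =>  b b b b B B B   (applied B -> b)
  Step 11: b b b b B B B  =>  b b b b b B B   (applied B -> b)
  Step 12: b b b b b B B  =>  b b b b b B B B   (applied B -> B B)
  Step 13: b b b b b B B B  =>  b b b b b B B B B   (applied B -> B B)
  Step 14: b b b b b B B B B  =>  b b b b b b B B B   (applied B -> b)
  Step 15: b b b b b b B B B  =>  b b b b b b b B B   (applied B -> b)
  Step 16: b b b b b b b B B  =>  b b b b b b b B B B   (applied B -> B B)
  Step 17: b b b b b b b B B B  =>  b b b b b b b b B B   (applied B -> b)
  Step 18: b b b b b b b b B B  =>  b b b b b b b b b B   (applied B -> b)
  Step 19: b b b b b b b b b B  =>  b b b b b b b b b B B   (applied B -> B B)
  Step 20: b b b b b b b b b B B  =>  b b b b b b b b b b B   (applied B -> b)
  Step 21: b b b b b b b b b b B  =>  b b b b b b b b b b b   (applied B -> b)
Final yield: b b b b b b b b b b b
Total rewrite steps: 21

21


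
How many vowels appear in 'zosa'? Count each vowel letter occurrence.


Scanning each character of 'zosa':
  Position 1: 'z' -> consonant (running count: 0)
  Position 2: 'o' -> vowel (running count: 1)
  Position 3: 's' -> consonant (running count: 1)
  Position 4: 'a' -> vowel (running count: 2)
Total vowels: 2

2


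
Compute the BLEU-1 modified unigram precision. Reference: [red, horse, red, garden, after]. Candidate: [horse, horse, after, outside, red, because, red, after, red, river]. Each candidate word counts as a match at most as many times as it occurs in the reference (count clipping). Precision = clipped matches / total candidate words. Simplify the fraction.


Reference word counts: {'after': 1, 'garden': 1, 'horse': 1, 'red': 2}
Checking each candidate word (with clipping):
  'horse' -> in reference (ref count 1, used 1/1) -> match (matches: 1)
  'horse' -> ref count 1 already used up (1/1) -> clipped, no match (matches: 1)
  'after' -> in reference (ref count 1, used 1/1) -> match (matches: 2)
  'outside' -> not in reference -> no match (matches: 2)
  'red' -> in reference (ref count 2, used 1/2) -> match (matches: 3)
  'because' -> not in reference -> no match (matches: 3)
  'red' -> in reference (ref count 2, used 2/2) -> match (matches: 4)
  'after' -> ref count 1 already used up (1/1) -> clipped, no match (matches: 4)
  'red' -> ref count 2 already used up (2/2) -> clipped, no match (matches: 4)
  'river' -> not in reference -> no match (matches: 4)
Clipped matches: 4, Candidate length: 10
Precision = 4/10 = 2/5

2/5


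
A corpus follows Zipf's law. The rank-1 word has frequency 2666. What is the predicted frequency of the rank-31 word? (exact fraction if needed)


Zipf's law: freq(rank) = f1 / rank
f1 = 2666, rank = 31
freq = 2666 / 31
= 86

86


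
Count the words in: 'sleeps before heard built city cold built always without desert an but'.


Counting words by splitting on spaces:
  Word 1: 'sleeps'
  Word 2: 'before'
  Word 3: 'heard'
  Word 4: 'built'
  Word 5: 'city'
  Word 6: 'cold'
  Word 7: 'built'
  Word 8: 'always'
  Word 9: 'without'
  Word 10: 'desert'
  Word 11: 'an'
  Word 12: 'but'
Total words: 12

12


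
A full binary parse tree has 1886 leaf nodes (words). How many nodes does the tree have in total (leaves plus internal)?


Leaf nodes (terminals): 1886
Internal nodes = n - 1 = 1886 - 1 = 1885
Total = leaves + internal = 1886 + 1885 = 3771

3771


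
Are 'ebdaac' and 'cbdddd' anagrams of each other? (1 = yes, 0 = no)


Sort characters of 'ebdaac': 'aabcde'
Sort characters of 'cbdddd': 'bcdddd'
Sorted forms differ -> they are NOT anagrams
Result: 0

0


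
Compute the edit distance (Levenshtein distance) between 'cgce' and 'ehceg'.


Building DP table for s1='cgce' (len 4) and s2='ehceg' (len 5):
       e  h  c  e  g
    0  1  2  3  4  5
  c 1  1  2  2  3  4
  g 2  2  2  3  3  3
  c 3  3  3  2  3  4
  e 4  3  4  3  2  3
Edit distance = dp[4][5] = 3

3


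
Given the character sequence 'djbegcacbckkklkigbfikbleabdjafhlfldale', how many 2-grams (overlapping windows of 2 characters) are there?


String 'djbegcacbckkklkigbfikbleabdjafhlfldale' has length L = 38.
Number of overlapping n-grams = L - n + 1
Substituting: 38 - 2 + 1 = 37

37


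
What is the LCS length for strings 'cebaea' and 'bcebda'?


DP table for LCS of 'cebaea' and 'bcebda':
       b  c  e  b  d  a
    0  0  0  0  0  0  0
  c 0  0  1  1  1  1  1
  e 0  0  1  2  2  2  2
  b 0  1  1  2  3  3  3
  a 0  1  1  2  3  3  4
  e 0  1  1  2  3  3  4
  a 0  1  1  2  3  3  4
LCS: 'ceba'
LCS length = 4

4


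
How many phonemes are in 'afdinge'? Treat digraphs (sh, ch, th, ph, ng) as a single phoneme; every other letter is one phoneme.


Parsing 'afdinge' greedily, digraphs first:
  'a' -> vowel phoneme (phonemes so far: 1)
  'f' -> consonant phoneme (phonemes so far: 2)
  'd' -> consonant phoneme (phonemes so far: 3)
  'i' -> vowel phoneme (phonemes so far: 4)
  'ng' -> digraph (1 consonant phoneme) (phonemes so far: 5)
  'e' -> vowel phoneme (phonemes so far: 6)
Total phonemes: 6

6


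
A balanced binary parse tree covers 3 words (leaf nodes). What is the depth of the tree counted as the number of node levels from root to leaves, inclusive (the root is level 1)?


In a balanced binary tree with n leaves the deepest leaf is ceil(log2(n)) edges below the root,
so counting node levels inclusive of root and leaves gives ceil(log2(n)) + 1 levels.
log2(3) = 1.5850
ceil(1.5850) = 2
levels = 2 + 1 = 3

3


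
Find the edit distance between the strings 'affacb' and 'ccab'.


Building DP table for s1='affacb' (len 6) and s2='ccab' (len 4):
       c  c  a  b
    0  1  2  3  4
  a 1  1  2  2  3
  f 2  2  2  3  3
  f 3  3  3  3  4
  a 4  4  4  3  4
  c 5  4  4  4  4
  b 6  5  5  5  4
Edit distance = dp[6][4] = 4

4


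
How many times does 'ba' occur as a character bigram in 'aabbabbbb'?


Scanning 'aabbabbbb' for bigram 'ba':
  Position 0: 'aa' -> no
  Position 1: 'ab' -> no
  Position 2: 'bb' -> no
  Position 3: 'ba' -> MATCH
  Position 4: 'ab' -> no
  Position 5: 'bb' -> no
  Position 6: 'bb' -> no
  Position 7: 'bb' -> no
Total matches: 1

1


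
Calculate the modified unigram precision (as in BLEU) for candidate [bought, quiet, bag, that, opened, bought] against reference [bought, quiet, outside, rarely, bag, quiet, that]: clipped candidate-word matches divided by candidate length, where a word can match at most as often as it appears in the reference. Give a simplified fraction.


Reference word counts: {'bag': 1, 'bought': 1, 'outside': 1, 'quiet': 2, 'rarely': 1, 'that': 1}
Checking each candidate word (with clipping):
  'bought' -> in reference (ref count 1, used 1/1) -> match (matches: 1)
  'quiet' -> in reference (ref count 2, used 1/2) -> match (matches: 2)
  'bag' -> in reference (ref count 1, used 1/1) -> match (matches: 3)
  'that' -> in reference (ref count 1, used 1/1) -> match (matches: 4)
  'opened' -> not in reference -> no match (matches: 4)
  'bought' -> ref count 1 already used up (1/1) -> clipped, no match (matches: 4)
Clipped matches: 4, Candidate length: 6
Precision = 4/6 = 2/3

2/3


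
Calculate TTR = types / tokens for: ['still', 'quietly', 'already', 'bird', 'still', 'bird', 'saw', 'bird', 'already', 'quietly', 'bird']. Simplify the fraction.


Tokens: 11
Unique types: ('already', 'bird', 'quietly', 'saw', 'still') = 5
TTR = 5/11
Already in lowest terms.

5/11


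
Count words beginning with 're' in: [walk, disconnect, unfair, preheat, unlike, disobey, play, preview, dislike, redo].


Checking each word for prefix 're':
  'walk' -> no (count: 0)
  'disconnect' -> no (count: 0)
  'unfair' -> no (count: 0)
  'preheat' -> no (count: 0)
  'unlike' -> no (count: 0)
  'disobey' -> no (count: 0)
  'play' -> no (count: 0)
  'preview' -> no (count: 0)
  'dislike' -> no (count: 0)
  'redo' -> YES, starts with 're' (count: 1)
Total with prefix 're': 1

1


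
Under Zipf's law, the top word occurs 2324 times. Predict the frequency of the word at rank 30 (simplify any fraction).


Zipf's law: freq(rank) = f1 / rank
f1 = 2324, rank = 30
freq = 2324 / 30
GCD(2324, 30) = 2
Simplified: 1162/15

1162/15


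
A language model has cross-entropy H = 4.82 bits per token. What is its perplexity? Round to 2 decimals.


Perplexity formula: PP = 2^H
H = 4.82
PP = 2^4.82
Decompose: 2^4.82 = 2^4 * 2^0.82
2^4 = 16, 2^0.82 ~ 1.7654060
PP ~ 16 * 1.7654060 = 28.2464960
Rounded to 2 decimals: 28.25

28.25


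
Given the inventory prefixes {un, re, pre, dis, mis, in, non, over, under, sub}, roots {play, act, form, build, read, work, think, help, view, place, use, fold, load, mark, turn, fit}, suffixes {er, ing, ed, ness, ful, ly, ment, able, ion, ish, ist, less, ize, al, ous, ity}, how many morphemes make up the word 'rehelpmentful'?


Segmenting 'rehelpmentful' against the inventory:
  're' -> prefix (morpheme 1)
  'help' -> root (morpheme 2)
  'ment' -> suffix (morpheme 3)
  'ful' -> suffix (morpheme 4)
Total morphemes: 4

4


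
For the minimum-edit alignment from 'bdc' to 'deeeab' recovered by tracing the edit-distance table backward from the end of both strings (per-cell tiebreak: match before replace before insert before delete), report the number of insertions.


Edit distance = 6. Backtracking from cell (3, 6) with preference match > replace > insert > delete,
then listing the resulting alignment 'bdc' -> 'deeeab' left to right:
  Step 1: insert 'd' [insertion #1]
  Step 2: insert 'e' [insertion #2]
  Step 3: insert 'e' [insertion #3]
  Step 4: replace b->e
  Step 5: replace d->a
  Step 6: replace c->b
Total insertions: 3

3


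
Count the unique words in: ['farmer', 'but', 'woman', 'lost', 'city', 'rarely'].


Listing all tokens and tracking unique types:
  Token 1: 'farmer' -> NEW (unique so far: 1)
  Token 2: 'but' -> NEW (unique so far: 2)
  Token 3: 'woman' -> NEW (unique so far: 3)
  Token 4: 'lost' -> NEW (unique so far: 4)
  Token 5: 'city' -> NEW (unique so far: 5)
  Token 6: 'rarely' -> NEW (unique so far: 6)
Unique types: ('but', 'city', 'farmer', 'lost', 'rarely', 'woman')
Vocabulary size: 6

6


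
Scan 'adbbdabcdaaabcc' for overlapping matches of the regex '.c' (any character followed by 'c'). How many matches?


Pattern: .c means any character followed by 'c'.
Scanning 'adbbdabcdaaabcc' position-by-position:
  Pos 0: window 'ad' -> no
  Pos 1: window 'db' -> no
  Pos 2: window 'bb' -> no
  Pos 3: window 'bd' -> no
  Pos 4: window 'da' -> no
  Pos 5: window 'ab' -> no
  Pos 6: window 'bc' -> MATCH
  Pos 7: window 'cd' -> no
  Pos 8: window 'da' -> no
  Pos 9: window 'aa' -> no
  Pos 10: window 'aa' -> no
  Pos 11: window 'ab' -> no
  Pos 12: window 'bc' -> MATCH
  Pos 13: window 'cc' -> MATCH
  Pos 14: window 'c' -> no
Total matches: 3

3
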